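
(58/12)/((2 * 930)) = 29/11160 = 0.00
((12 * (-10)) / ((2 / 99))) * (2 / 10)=-1188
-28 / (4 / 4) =-28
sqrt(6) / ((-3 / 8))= -6.53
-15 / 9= -5 / 3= -1.67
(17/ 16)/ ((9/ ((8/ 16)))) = 17/ 288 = 0.06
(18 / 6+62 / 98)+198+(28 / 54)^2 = 7212124 / 35721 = 201.90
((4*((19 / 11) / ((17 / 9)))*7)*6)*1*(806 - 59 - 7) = 21258720 / 187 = 113682.99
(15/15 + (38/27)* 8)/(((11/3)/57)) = 6289/33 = 190.58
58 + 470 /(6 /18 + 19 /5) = 5323 /31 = 171.71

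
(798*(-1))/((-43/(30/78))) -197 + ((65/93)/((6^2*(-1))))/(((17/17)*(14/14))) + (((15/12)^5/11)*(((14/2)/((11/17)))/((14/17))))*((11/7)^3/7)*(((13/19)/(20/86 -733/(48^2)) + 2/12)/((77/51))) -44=-1267971314458920028661/5189023650646757376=-244.36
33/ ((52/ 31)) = 1023/ 52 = 19.67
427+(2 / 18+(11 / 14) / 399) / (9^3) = 5216482409 / 12216582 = 427.00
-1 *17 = -17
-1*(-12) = 12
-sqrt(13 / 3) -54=-54 -sqrt(39) / 3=-56.08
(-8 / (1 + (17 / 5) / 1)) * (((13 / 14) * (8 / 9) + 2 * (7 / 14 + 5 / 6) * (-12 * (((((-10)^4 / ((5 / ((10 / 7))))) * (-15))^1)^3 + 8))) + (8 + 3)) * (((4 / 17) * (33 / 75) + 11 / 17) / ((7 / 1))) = -902015999999912563028 / 1836765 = -491089497023251.51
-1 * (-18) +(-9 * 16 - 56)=-182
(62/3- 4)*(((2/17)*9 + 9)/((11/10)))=28500/187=152.41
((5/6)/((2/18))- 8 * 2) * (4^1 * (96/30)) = -544/5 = -108.80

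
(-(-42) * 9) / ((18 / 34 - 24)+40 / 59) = -379134 / 22861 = -16.58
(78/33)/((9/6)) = 52/33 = 1.58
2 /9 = 0.22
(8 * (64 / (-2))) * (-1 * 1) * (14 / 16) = 224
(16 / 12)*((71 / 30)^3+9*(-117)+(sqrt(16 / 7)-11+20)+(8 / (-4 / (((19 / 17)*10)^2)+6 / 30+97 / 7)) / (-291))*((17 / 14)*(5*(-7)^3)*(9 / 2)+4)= 89621274519899837449 / 6961592709000-149876*sqrt(7) / 21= 12854791.32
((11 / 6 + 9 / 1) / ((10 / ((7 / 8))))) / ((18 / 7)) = 637 / 1728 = 0.37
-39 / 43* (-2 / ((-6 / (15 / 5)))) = -39 / 43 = -0.91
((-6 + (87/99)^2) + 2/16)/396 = -0.01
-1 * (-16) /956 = 4 /239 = 0.02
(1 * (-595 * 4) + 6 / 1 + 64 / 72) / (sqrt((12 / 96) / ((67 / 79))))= -42716 * sqrt(10586) / 711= -6181.40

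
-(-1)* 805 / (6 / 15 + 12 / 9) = 12075 / 26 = 464.42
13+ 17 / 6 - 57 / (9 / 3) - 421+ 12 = -412.17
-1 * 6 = -6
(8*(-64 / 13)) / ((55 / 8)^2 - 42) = -32768 / 4381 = -7.48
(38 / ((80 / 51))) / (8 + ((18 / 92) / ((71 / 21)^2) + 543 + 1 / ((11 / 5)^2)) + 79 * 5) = 13594200807 / 530986805500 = 0.03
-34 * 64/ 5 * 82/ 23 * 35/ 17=-3194.43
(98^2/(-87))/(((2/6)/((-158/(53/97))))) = 147190904/1537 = 95765.06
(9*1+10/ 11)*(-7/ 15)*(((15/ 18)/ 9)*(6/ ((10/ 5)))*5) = -3815/ 594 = -6.42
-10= -10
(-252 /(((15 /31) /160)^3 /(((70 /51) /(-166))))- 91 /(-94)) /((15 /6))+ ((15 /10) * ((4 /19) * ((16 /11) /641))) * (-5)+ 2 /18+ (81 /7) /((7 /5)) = 590322678199172449799 /19590150891465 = 30133646.31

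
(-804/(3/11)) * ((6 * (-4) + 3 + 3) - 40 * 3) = 406824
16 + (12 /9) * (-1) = 44 /3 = 14.67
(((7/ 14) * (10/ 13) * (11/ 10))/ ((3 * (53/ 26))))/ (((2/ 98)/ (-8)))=-4312/ 159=-27.12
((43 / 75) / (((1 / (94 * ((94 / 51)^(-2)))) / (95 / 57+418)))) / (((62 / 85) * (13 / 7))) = 1861825567 / 378820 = 4914.80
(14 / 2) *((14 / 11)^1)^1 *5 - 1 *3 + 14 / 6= 43.88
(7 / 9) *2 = 14 / 9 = 1.56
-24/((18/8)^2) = -128/27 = -4.74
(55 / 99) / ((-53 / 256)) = -1280 / 477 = -2.68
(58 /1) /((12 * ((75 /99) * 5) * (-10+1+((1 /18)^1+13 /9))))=-319 /1875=-0.17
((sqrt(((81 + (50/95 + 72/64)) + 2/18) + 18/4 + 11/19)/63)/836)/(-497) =-sqrt(4566346)/5968127088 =-0.00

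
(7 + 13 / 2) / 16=27 / 32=0.84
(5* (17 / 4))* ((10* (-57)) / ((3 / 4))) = -16150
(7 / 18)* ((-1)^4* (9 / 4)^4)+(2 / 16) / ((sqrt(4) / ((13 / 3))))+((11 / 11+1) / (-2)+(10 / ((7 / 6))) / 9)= 36521 / 3584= 10.19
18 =18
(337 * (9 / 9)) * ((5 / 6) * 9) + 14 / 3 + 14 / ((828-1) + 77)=3433639 / 1356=2532.18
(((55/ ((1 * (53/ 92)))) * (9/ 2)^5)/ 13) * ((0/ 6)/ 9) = 0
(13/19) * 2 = 26/19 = 1.37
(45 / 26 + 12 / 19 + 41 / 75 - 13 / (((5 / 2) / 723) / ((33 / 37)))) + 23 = -4561157567 / 1370850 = -3327.25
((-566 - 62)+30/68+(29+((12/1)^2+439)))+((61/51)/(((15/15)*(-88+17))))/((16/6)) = -8841/568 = -15.57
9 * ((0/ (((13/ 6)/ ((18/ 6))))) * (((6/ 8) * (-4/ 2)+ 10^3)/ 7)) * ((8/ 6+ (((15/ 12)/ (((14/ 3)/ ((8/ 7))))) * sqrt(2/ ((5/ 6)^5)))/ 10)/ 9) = 0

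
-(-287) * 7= 2009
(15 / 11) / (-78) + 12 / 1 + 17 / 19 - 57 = -239763 / 5434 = -44.12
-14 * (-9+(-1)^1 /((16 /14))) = 553 /4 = 138.25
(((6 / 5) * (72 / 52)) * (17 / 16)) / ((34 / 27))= 729 / 520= 1.40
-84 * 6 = -504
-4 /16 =-1 /4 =-0.25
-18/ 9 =-2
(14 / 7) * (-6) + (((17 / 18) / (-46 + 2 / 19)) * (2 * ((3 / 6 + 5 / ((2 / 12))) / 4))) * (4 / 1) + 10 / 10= -192359 / 15696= -12.26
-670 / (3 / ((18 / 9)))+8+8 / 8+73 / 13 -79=-19931 / 39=-511.05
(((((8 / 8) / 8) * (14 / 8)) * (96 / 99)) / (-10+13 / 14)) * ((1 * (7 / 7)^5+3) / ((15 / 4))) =-1568 / 62865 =-0.02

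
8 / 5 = 1.60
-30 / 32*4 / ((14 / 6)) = -45 / 28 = -1.61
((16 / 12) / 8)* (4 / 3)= 2 / 9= 0.22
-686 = -686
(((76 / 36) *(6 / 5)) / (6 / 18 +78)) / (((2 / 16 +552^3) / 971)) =295184 / 1581048116375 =0.00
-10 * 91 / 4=-455 / 2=-227.50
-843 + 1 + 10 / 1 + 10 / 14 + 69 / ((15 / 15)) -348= -7772 / 7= -1110.29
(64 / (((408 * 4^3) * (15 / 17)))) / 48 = 1 / 17280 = 0.00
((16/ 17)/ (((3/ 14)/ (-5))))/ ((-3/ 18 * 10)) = 224/ 17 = 13.18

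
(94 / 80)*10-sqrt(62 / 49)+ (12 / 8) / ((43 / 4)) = 2045 / 172-sqrt(62) / 7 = 10.76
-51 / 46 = -1.11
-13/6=-2.17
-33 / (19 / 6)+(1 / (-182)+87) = 264791 / 3458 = 76.57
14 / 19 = 0.74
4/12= 0.33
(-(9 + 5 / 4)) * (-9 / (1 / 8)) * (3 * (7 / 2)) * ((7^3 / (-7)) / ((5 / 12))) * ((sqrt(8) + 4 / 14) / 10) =-4556412 * sqrt(2) / 25 - 650916 / 25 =-283786.23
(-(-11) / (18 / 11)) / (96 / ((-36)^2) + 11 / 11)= 363 / 58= 6.26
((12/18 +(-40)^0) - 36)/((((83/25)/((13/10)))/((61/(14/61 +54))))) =-15.12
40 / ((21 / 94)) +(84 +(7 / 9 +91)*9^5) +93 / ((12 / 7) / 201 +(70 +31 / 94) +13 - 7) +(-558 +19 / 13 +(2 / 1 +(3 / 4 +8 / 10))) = 11064208519840657 / 2041706940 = 5419097.28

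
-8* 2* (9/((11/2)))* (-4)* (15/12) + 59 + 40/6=196.58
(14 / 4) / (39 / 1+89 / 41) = 287 / 3376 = 0.09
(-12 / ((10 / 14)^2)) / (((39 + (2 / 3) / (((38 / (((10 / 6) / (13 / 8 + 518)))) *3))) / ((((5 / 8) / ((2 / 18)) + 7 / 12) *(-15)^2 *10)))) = -700635682845 / 83169139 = -8424.23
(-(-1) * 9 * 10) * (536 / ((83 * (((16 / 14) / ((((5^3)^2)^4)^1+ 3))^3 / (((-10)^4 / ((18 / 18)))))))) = 824505729704723791802117400000000000000000000000000000000.00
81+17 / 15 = 1232 / 15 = 82.13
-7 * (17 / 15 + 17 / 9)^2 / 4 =-32368 / 2025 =-15.98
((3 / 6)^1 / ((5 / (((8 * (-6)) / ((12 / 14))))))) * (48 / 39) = -448 / 65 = -6.89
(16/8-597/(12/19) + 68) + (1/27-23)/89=-8415383/9612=-875.51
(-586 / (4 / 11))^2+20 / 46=238917807 / 92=2596932.68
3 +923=926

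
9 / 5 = 1.80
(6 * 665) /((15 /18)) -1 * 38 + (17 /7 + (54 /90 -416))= 151796 /35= 4337.03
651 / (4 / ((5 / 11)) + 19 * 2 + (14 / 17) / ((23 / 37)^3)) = 673260945 / 51946036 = 12.96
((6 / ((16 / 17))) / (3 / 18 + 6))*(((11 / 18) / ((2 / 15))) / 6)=935 / 1184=0.79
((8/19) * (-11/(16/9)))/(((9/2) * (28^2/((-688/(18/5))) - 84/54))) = 21285/208012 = 0.10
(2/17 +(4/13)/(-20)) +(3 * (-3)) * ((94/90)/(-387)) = 54118/427635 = 0.13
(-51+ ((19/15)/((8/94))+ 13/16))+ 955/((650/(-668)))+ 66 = -2966341/3120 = -950.75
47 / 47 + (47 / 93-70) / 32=-3487 / 2976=-1.17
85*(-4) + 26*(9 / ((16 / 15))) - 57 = -1421 / 8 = -177.62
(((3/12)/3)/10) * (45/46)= 0.01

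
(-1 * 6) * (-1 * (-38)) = -228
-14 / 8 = -7 / 4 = -1.75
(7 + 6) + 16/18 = 125/9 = 13.89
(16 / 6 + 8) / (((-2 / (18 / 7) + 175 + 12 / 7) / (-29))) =-4872 / 2771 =-1.76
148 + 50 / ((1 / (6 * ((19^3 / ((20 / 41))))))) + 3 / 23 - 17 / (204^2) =237514658953 / 56304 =4218433.13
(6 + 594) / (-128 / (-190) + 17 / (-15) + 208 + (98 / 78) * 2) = 2223000 / 778247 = 2.86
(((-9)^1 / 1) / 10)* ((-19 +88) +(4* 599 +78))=-22887 / 10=-2288.70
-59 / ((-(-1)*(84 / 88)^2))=-28556 / 441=-64.75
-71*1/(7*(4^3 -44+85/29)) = -2059/4655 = -0.44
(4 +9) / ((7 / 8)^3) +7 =9057 / 343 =26.41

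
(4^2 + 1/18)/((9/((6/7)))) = 289/189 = 1.53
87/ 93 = 0.94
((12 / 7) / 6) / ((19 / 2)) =4 / 133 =0.03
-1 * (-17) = 17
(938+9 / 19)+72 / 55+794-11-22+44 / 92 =40889809 / 24035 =1701.26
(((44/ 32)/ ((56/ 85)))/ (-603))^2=874225/ 72977780736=0.00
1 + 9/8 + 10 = 97/8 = 12.12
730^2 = 532900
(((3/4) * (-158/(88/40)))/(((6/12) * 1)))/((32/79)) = -93615/352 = -265.95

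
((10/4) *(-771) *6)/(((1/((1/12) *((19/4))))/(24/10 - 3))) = 43947/16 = 2746.69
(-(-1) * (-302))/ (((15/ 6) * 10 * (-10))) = 151/ 125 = 1.21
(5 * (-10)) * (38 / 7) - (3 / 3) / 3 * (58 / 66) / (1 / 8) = -189724 / 693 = -273.77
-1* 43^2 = -1849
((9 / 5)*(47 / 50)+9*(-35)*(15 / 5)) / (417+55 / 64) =-7546464 / 3342875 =-2.26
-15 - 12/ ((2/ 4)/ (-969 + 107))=20673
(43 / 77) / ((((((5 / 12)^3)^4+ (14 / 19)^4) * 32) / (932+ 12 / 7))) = 10205161387418676363264 / 184635922262649692219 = 55.27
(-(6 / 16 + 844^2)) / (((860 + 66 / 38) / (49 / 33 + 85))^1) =-154508609083 / 2161236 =-71490.85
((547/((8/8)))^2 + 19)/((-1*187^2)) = -299228/34969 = -8.56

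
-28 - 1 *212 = -240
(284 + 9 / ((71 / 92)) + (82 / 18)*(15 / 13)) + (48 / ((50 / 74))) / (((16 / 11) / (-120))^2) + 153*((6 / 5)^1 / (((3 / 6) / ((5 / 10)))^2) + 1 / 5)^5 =4193648675074 / 8653125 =484639.79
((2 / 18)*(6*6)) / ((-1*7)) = -4 / 7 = -0.57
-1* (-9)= 9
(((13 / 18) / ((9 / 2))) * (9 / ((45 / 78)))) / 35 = 338 / 4725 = 0.07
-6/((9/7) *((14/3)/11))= -11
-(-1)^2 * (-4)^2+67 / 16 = -189 / 16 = -11.81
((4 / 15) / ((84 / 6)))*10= 4 / 21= 0.19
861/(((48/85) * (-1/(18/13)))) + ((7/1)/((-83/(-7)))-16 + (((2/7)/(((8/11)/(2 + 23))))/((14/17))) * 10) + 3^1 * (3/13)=-848711895/422968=-2006.56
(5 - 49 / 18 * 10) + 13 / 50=-9883 / 450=-21.96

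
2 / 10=1 / 5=0.20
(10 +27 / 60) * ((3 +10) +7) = 209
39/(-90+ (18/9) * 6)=-1/2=-0.50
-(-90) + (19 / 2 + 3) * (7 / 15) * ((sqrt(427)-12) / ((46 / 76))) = -590 / 23 + 665 * sqrt(427) / 69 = 173.50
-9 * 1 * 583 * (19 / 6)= -16615.50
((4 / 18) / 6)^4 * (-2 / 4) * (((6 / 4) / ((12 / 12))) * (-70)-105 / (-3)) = 35 / 531441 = 0.00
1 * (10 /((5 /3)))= 6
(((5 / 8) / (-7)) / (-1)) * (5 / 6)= 25 / 336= 0.07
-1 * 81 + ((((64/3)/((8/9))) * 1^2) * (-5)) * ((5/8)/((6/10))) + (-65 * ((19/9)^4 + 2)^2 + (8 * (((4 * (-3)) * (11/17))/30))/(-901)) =-103106435416979039/3296733127785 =-31275.34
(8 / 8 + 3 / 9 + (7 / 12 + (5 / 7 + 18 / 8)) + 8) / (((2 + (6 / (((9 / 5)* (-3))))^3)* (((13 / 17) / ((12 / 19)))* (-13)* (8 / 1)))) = -6704613 / 41177864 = -0.16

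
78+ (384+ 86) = 548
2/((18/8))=8/9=0.89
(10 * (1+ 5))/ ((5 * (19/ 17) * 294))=34/ 931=0.04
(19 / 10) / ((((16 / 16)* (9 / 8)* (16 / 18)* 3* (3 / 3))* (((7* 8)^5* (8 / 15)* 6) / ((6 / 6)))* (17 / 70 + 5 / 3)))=0.00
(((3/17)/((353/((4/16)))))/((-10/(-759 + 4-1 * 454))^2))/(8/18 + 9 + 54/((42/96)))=276257709/20093748400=0.01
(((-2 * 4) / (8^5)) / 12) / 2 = -0.00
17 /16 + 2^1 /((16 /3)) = 23 /16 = 1.44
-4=-4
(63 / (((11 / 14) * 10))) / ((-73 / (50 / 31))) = -4410 / 24893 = -0.18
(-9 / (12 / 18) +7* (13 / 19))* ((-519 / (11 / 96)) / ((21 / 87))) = 239130288 / 1463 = 163452.01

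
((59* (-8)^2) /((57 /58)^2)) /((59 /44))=9473024 /3249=2915.67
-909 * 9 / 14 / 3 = -2727 / 14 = -194.79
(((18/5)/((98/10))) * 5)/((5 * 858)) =3/7007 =0.00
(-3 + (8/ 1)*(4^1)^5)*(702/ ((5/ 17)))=97727526/ 5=19545505.20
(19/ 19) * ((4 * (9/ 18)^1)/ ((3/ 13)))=8.67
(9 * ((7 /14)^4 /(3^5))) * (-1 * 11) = -11 /432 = -0.03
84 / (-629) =-84 / 629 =-0.13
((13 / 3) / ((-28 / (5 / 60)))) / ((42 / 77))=-143 / 6048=-0.02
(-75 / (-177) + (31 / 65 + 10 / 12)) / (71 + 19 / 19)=39899 / 1656720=0.02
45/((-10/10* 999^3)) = -5/110778111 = -0.00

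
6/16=3/8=0.38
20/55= 4/11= 0.36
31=31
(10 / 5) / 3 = 2 / 3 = 0.67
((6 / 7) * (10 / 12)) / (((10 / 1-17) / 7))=-5 / 7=-0.71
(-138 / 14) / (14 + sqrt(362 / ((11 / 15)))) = 759 / 1637 - 69 * sqrt(59730) / 22918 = -0.27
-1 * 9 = -9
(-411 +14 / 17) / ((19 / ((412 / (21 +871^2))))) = -75602 / 6448627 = -0.01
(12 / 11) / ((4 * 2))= 3 / 22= 0.14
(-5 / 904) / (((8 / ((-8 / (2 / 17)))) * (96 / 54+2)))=45 / 3616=0.01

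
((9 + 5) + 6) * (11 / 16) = 55 / 4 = 13.75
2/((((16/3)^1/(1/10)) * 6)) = 1/160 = 0.01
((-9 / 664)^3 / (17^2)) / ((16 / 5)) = -3645 / 1353698861056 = -0.00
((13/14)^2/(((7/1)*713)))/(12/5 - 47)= -845/218146628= -0.00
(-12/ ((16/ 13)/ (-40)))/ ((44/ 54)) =5265/ 11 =478.64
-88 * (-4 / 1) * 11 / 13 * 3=11616 / 13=893.54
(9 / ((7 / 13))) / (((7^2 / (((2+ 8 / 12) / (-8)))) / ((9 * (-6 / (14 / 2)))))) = 0.88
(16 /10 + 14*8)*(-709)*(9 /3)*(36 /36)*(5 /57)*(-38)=805424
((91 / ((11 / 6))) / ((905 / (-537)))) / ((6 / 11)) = -48867 / 905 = -54.00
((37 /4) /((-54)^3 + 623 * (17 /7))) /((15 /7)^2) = -1813 /140355900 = -0.00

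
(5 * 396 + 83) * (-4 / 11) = -8252 / 11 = -750.18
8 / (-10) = -4 / 5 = -0.80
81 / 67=1.21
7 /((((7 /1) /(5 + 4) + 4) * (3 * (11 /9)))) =189 /473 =0.40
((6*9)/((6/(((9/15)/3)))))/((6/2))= 0.60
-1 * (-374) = 374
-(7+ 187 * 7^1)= -1316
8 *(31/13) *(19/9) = 40.27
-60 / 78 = -10 / 13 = -0.77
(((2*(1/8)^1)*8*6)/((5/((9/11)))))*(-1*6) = -648/55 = -11.78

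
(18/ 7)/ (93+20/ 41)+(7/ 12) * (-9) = -560499/ 107324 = -5.22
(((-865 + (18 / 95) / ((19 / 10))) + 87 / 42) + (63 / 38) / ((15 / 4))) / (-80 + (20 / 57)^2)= 196132617 / 18166400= 10.80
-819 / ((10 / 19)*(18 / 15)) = -5187 / 4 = -1296.75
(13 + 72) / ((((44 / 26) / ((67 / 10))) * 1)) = 336.52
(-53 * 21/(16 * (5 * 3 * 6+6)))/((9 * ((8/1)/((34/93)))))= -0.00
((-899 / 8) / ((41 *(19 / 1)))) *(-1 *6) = 2697 / 3116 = 0.87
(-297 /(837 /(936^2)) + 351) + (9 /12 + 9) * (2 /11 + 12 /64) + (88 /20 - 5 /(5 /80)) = -310593.77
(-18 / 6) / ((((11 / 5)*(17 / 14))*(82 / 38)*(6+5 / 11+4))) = -0.05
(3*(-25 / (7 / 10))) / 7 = -15.31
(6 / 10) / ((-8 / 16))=-6 / 5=-1.20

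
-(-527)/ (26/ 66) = 17391/ 13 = 1337.77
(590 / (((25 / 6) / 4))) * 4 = 11328 / 5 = 2265.60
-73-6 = -79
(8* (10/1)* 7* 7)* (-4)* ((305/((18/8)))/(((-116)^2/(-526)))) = 628885600/7569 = 83087.01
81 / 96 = 27 / 32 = 0.84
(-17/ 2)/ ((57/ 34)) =-289/ 57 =-5.07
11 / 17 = 0.65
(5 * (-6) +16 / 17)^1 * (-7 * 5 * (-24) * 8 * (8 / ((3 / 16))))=-141639680 / 17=-8331745.88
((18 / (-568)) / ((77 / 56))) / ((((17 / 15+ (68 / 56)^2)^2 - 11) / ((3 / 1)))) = 466754400 / 28347731291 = 0.02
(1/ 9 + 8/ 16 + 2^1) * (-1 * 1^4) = -47/ 18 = -2.61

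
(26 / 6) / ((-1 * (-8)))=13 / 24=0.54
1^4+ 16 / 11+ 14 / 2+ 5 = 159 / 11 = 14.45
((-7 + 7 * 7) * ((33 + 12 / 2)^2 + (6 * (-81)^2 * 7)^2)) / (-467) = -3189245529330 / 467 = -6829219548.89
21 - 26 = -5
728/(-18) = -364/9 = -40.44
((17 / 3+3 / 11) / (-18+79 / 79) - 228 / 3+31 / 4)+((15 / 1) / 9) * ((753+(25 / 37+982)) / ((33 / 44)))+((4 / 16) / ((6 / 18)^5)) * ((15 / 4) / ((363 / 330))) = 1990460111 / 498168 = 3995.56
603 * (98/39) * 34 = 669732/13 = 51517.85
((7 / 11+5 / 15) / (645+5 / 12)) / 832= 2 / 1107535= 0.00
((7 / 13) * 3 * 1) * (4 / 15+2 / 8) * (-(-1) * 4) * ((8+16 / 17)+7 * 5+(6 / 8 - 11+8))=123039 / 884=139.18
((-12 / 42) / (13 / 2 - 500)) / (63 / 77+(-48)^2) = 44 / 175163877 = 0.00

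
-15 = -15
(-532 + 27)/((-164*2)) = 505/328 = 1.54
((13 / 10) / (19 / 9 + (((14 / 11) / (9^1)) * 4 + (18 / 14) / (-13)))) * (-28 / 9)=-1.57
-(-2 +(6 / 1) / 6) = 1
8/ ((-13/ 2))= -16/ 13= -1.23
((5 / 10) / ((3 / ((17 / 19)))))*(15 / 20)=17 / 152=0.11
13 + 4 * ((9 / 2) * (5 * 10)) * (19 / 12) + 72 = 1510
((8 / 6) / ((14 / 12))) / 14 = 4 / 49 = 0.08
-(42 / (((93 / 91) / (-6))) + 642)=-12258 / 31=-395.42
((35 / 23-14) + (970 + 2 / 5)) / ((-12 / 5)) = -110161 / 276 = -399.13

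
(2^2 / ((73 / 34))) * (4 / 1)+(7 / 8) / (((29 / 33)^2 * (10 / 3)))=38269757 / 4911440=7.79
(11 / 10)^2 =121 / 100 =1.21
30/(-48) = -5/8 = -0.62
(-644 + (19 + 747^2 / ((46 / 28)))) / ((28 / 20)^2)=172975.84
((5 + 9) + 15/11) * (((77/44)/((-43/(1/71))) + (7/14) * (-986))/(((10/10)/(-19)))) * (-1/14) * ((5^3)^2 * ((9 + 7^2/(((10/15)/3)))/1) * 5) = -693229828361484375/3761296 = -184306108416.22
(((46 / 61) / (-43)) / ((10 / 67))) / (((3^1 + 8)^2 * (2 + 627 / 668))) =-1029388 / 3115114145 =-0.00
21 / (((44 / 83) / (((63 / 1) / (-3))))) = -36603 / 44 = -831.89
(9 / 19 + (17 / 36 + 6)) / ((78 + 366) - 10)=4751 / 296856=0.02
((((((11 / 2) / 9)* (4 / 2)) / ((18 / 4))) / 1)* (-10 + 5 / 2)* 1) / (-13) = 55 / 351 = 0.16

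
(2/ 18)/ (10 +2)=1/ 108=0.01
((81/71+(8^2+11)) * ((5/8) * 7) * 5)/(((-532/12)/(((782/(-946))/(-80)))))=-0.39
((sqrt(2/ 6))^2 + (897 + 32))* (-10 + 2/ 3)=-78064/ 9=-8673.78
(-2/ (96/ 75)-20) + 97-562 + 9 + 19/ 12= -22847/ 48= -475.98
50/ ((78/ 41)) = 1025/ 39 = 26.28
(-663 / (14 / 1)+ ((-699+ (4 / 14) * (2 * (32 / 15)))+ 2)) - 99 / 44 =-745.39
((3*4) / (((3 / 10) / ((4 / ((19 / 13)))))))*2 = 218.95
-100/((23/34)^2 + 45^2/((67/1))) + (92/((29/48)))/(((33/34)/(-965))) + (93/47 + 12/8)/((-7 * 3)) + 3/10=-188798279923136043/1246997870965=-151402.25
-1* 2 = -2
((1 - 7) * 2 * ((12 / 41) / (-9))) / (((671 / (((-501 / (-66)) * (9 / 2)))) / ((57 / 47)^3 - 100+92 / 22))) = -645642621828 / 345609220913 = -1.87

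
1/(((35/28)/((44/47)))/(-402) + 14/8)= 70752/123581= 0.57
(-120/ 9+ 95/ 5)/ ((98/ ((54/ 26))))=153/ 1274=0.12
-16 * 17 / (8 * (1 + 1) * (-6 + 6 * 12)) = -17 / 66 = -0.26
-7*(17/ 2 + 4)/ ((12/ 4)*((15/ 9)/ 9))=-315/ 2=-157.50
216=216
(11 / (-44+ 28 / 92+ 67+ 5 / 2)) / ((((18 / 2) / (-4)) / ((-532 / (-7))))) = -153824 / 10683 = -14.40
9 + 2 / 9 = 83 / 9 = 9.22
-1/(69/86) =-86/69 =-1.25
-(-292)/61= 292/61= 4.79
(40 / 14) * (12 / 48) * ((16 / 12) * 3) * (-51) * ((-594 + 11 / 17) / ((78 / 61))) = 879010 / 13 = 67616.15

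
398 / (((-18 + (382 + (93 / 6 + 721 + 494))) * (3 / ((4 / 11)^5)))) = 815104 / 1540774917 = 0.00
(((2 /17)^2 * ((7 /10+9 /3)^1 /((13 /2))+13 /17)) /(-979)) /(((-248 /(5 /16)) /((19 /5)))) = 1273 /14097165680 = 0.00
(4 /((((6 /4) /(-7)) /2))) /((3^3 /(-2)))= 224 /81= 2.77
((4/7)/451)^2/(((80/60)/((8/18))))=16/29899947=0.00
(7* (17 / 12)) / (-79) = -0.13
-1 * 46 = -46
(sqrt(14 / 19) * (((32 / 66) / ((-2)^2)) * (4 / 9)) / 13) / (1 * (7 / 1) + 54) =16 * sqrt(266) / 4474899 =0.00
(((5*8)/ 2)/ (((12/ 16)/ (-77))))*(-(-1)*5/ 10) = -1026.67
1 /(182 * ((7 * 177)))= 1 /225498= 0.00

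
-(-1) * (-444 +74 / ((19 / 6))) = -7992 / 19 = -420.63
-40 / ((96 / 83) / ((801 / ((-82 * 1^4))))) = 110805 / 328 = 337.82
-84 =-84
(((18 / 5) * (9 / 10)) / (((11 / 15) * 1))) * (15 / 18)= 3.68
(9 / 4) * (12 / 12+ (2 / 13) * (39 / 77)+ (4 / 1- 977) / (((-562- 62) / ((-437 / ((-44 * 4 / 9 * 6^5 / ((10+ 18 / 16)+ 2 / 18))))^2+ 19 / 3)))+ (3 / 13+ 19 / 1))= 15805341051461240179 / 232711542603251712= 67.92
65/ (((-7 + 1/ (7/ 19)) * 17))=-91/ 102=-0.89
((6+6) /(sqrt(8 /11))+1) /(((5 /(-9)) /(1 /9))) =-3 * sqrt(22) /5 - 1 /5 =-3.01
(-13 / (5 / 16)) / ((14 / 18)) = -1872 / 35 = -53.49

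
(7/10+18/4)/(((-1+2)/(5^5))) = 16250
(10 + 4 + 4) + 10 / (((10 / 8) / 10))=98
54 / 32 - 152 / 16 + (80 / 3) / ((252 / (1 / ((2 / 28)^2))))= 5585 / 432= 12.93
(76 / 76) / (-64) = -1 / 64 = -0.02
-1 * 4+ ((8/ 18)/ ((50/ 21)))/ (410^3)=-10338149993/ 2584537500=-4.00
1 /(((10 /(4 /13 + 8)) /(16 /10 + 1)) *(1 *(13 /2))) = 108 /325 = 0.33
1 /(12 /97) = 8.08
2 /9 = 0.22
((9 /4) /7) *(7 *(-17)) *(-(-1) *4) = -153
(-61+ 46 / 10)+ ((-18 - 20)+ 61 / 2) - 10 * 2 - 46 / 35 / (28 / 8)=-8259 / 98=-84.28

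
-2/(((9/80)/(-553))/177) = 5220320/3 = 1740106.67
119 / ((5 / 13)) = 1547 / 5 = 309.40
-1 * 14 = -14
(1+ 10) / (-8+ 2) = -11 / 6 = -1.83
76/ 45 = 1.69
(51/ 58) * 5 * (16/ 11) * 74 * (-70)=-10567200/ 319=-33126.02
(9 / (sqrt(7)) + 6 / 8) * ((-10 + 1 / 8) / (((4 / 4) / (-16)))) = 655.97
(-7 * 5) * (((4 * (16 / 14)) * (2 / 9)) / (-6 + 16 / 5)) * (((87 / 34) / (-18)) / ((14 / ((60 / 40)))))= -1450 / 7497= -0.19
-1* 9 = -9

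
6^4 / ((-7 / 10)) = -12960 / 7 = -1851.43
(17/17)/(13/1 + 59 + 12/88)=22/1587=0.01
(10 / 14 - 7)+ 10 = 3.71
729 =729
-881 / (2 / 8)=-3524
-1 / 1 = -1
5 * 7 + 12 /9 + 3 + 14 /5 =632 /15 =42.13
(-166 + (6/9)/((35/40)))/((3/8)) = -27760/63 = -440.63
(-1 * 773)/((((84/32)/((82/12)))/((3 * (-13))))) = 1648036/21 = 78477.90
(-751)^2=564001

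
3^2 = 9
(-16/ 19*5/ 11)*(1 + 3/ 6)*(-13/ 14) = 780/ 1463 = 0.53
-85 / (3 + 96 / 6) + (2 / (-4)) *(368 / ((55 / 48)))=-172483 / 1045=-165.06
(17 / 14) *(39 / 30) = 221 / 140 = 1.58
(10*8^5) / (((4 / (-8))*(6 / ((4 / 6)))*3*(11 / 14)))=-9175040 / 297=-30892.39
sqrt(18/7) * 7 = 3 * sqrt(14) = 11.22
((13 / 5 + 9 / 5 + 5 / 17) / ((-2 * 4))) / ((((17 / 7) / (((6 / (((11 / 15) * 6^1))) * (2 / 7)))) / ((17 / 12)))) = -399 / 2992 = -0.13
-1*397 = -397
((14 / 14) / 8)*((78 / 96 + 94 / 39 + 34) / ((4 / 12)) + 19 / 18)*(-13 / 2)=-211019 / 2304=-91.59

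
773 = 773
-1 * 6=-6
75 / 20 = 15 / 4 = 3.75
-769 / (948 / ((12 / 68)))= -769 / 5372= -0.14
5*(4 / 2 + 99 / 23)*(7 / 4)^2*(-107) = -3801175 / 368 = -10329.28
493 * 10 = 4930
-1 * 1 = -1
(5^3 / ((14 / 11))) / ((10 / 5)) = 1375 / 28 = 49.11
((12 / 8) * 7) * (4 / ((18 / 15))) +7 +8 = 50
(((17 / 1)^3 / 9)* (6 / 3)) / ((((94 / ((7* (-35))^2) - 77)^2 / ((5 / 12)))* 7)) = 12643958621875 / 1153511376798294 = 0.01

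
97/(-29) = -97/29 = -3.34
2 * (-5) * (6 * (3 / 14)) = -90 / 7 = -12.86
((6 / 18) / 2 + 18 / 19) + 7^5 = 1916125 / 114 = 16808.11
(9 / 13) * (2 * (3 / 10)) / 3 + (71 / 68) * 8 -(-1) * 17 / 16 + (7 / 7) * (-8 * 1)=27473 / 17680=1.55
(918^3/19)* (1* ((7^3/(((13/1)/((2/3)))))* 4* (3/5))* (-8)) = -16982520113664/1235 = -13751028432.12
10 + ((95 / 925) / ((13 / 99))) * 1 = 25931 / 2405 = 10.78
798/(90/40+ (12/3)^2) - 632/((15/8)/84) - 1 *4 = -10319964/365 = -28273.87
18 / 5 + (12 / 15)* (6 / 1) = 42 / 5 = 8.40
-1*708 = -708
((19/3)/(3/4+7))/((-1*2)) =-38/93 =-0.41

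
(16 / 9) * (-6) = -32 / 3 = -10.67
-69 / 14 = -4.93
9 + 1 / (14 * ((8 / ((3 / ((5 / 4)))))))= 1263 / 140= 9.02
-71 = -71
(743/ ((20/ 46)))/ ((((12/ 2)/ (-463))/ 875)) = -1384636225/ 12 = -115386352.08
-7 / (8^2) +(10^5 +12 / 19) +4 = 121605499 / 1216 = 100004.52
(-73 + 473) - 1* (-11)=411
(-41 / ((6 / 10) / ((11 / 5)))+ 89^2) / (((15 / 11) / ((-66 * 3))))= -5641504 / 5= -1128300.80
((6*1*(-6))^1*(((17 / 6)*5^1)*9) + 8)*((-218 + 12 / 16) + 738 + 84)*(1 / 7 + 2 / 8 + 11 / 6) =-1036340723 / 168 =-6168694.78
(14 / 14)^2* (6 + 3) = 9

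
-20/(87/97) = -1940/87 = -22.30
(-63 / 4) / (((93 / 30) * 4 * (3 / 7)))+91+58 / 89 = 1957521 / 22072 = 88.69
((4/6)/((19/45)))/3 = 10/19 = 0.53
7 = 7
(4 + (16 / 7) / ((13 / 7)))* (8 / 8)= 5.23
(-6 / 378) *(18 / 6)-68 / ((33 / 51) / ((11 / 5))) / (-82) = 11933 / 4305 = 2.77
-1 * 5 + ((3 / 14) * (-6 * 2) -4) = -81 / 7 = -11.57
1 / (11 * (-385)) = -1 / 4235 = -0.00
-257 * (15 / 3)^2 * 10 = -64250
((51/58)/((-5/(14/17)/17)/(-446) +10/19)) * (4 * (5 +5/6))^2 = 988237880/1088109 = 908.22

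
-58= -58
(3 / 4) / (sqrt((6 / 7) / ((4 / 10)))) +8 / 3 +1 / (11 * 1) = sqrt(105) / 20 +91 / 33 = 3.27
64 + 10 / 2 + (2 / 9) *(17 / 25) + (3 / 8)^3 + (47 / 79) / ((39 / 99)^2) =112334231933 / 1538035200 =73.04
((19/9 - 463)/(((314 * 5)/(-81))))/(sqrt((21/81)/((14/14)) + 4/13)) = 55998 * sqrt(7761)/156215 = 31.58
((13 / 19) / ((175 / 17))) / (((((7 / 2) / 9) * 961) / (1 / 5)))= 3978 / 111836375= 0.00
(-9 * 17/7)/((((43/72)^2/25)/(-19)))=376747200/12943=29108.18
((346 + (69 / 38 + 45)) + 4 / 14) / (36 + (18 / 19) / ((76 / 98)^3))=95628178 / 9251697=10.34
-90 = -90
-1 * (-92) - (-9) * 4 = 128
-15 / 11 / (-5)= 3 / 11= 0.27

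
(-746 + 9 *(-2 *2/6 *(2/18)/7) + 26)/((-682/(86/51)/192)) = 41615744/121737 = 341.85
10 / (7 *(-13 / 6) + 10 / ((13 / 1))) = -780 / 1123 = -0.69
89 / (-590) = -89 / 590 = -0.15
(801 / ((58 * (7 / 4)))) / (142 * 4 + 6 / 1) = 801 / 58261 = 0.01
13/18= 0.72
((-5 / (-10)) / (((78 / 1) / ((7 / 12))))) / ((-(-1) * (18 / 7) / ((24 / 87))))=49 / 122148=0.00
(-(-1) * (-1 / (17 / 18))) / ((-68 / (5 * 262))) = 5895 / 289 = 20.40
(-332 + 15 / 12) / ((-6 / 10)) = 2205 / 4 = 551.25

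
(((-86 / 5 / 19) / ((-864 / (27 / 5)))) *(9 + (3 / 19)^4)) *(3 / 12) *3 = 15131313 / 396175840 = 0.04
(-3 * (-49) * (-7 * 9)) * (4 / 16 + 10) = -379701 / 4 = -94925.25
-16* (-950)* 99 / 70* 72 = 1547794.29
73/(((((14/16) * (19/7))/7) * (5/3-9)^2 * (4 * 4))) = 4599/18392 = 0.25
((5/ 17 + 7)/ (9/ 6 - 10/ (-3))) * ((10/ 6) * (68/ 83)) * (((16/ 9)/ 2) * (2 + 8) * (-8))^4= 832149913600000/ 15792327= 52693305.65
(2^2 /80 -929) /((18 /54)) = -55737 /20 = -2786.85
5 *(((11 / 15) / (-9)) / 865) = -11 / 23355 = -0.00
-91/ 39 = -7/ 3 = -2.33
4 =4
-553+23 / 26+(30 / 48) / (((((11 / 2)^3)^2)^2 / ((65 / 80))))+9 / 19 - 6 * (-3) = -827349350241785779 / 1550383618100174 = -533.64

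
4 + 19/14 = 75/14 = 5.36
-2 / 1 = -2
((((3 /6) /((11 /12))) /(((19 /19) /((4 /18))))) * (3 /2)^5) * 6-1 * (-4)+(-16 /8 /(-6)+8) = 2357 /132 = 17.86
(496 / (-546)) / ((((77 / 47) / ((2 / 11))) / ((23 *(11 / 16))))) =-33511 / 21021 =-1.59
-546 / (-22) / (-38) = -273 / 418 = -0.65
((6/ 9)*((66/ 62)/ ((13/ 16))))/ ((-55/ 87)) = -2784/ 2015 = -1.38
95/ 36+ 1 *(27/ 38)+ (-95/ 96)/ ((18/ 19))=75673/ 32832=2.30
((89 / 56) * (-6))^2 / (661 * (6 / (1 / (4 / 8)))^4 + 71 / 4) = 71289 / 41990060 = 0.00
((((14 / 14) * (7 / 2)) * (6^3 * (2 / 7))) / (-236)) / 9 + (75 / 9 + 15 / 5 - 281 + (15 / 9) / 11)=-524944 / 1947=-269.62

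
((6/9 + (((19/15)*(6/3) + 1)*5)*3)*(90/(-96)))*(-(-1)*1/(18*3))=-805/864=-0.93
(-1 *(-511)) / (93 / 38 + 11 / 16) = 155344 / 953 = 163.01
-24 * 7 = -168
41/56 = 0.73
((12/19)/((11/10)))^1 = 120/209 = 0.57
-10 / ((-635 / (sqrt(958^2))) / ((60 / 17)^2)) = 6897600 / 36703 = 187.93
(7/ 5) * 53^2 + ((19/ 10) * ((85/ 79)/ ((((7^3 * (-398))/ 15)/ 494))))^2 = 2286965988282821593/ 581538632876180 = 3932.61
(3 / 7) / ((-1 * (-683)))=3 / 4781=0.00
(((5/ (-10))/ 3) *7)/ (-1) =7/ 6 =1.17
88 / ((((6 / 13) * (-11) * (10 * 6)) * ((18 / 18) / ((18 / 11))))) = -26 / 55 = -0.47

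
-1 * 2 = -2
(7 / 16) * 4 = 7 / 4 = 1.75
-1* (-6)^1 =6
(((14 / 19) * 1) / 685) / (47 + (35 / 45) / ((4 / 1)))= 0.00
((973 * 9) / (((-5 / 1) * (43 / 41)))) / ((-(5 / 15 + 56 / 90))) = 3231333 / 1849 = 1747.61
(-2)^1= -2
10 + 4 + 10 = 24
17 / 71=0.24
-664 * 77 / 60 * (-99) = 421806 / 5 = 84361.20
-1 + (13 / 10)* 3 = 29 / 10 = 2.90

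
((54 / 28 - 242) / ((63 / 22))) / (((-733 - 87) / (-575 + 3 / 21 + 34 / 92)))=-1367816087 / 23288328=-58.73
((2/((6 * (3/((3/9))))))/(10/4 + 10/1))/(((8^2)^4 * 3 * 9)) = 1/152882380800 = 0.00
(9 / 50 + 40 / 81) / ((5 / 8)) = 10916 / 10125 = 1.08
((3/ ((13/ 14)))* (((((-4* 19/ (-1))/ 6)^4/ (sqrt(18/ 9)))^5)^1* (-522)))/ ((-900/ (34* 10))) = 68012211386183110741338451634290688* sqrt(2)/ 75546995355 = 1273165018639754133633969.00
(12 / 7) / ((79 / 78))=936 / 553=1.69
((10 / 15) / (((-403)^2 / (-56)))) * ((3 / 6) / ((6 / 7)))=-196 / 1461681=-0.00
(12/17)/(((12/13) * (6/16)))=104/51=2.04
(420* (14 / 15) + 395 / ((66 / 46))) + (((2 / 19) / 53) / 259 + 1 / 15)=667.37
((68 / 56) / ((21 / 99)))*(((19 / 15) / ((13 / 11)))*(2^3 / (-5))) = -156332 / 15925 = -9.82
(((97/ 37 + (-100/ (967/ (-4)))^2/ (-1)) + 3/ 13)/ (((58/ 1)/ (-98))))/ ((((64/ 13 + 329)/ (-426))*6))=1398537251244/ 1451848169159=0.96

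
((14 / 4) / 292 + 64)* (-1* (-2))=37383 / 292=128.02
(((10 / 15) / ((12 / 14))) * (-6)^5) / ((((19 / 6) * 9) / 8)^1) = -32256 / 19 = -1697.68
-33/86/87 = -11/2494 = -0.00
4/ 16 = 0.25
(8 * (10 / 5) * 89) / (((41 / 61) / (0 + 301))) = 26146064 / 41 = 637708.88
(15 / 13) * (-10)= -150 / 13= -11.54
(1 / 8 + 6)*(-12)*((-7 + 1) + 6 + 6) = -441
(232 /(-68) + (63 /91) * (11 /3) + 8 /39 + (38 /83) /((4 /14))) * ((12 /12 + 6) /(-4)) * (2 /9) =-179935 /495261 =-0.36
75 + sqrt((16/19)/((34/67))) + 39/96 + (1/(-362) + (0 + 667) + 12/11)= 2 * sqrt(43282)/323 + 47369515/63712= 744.78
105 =105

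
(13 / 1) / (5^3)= 13 / 125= 0.10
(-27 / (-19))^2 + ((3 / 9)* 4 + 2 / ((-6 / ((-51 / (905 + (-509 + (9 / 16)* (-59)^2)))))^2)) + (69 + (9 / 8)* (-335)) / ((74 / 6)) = -3275905678470173 / 151591502154600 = -21.61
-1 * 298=-298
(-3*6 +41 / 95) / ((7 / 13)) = -21697 / 665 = -32.63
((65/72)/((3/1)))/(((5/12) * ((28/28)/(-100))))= -72.22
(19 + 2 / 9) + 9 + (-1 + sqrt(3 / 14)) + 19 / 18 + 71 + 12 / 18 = sqrt(42) / 14 + 1799 / 18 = 100.41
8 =8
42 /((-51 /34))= -28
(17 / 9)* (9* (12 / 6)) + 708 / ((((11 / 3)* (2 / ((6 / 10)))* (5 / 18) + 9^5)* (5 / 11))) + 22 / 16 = 1693334221 / 47832440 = 35.40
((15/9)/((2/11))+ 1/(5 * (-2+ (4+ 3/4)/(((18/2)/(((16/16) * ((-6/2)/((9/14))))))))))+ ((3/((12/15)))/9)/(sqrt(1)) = 137927/14460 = 9.54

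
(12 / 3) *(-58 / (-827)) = 232 / 827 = 0.28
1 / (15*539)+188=1519981 / 8085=188.00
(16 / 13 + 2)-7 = -49 / 13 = -3.77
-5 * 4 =-20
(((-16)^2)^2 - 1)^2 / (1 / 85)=365061079125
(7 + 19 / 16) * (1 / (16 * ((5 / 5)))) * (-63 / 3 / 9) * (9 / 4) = -2751 / 1024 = -2.69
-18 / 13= -1.38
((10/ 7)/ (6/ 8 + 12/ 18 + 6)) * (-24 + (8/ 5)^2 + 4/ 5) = -12384/ 3115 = -3.98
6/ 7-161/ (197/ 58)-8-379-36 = -647501/ 1379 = -469.54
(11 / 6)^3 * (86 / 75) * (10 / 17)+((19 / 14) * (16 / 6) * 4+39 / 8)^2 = 8175027109 / 21591360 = 378.62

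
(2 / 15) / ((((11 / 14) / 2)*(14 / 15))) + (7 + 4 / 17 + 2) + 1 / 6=10957 / 1122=9.77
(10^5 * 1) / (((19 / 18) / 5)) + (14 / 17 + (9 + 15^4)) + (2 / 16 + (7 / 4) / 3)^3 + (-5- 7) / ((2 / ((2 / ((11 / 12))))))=25752180493073 / 49116672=524306.30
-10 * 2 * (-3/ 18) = 10/ 3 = 3.33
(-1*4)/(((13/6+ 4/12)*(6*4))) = -0.07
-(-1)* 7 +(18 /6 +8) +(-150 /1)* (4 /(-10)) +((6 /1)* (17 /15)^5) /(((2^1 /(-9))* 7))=13936393 /196875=70.79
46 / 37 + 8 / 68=856 / 629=1.36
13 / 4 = 3.25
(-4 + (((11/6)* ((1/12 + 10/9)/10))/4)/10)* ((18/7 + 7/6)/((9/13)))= -704404207/32659200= -21.57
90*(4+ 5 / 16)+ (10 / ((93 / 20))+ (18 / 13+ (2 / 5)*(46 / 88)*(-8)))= 207457711 / 531960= 389.99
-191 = -191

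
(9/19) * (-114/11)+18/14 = -279/77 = -3.62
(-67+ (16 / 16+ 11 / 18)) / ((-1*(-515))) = -1177 / 9270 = -0.13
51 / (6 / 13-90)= -0.57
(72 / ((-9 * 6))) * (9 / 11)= -1.09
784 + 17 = 801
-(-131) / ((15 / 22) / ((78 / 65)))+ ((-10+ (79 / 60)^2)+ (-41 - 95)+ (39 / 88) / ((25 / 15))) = 3427757 / 39600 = 86.56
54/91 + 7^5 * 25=38235979/91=420175.59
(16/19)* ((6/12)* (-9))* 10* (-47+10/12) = 33240/19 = 1749.47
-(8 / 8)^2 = -1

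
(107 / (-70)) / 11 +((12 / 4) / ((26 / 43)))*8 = 395929 / 10010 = 39.55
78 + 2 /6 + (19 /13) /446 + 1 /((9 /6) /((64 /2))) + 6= 1838023 /17394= 105.67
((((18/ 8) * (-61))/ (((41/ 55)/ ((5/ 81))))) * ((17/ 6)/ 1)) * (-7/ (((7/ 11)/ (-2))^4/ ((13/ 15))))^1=21711285310/ 1139103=19059.98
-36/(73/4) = -144/73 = -1.97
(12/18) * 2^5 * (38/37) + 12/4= 2765/111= 24.91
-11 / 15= -0.73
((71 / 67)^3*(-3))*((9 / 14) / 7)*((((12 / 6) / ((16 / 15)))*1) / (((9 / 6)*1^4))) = -48317985 / 117899096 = -0.41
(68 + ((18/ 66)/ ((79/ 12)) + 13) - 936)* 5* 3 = -11144385/ 869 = -12824.38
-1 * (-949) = 949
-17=-17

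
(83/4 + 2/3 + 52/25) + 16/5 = 26.70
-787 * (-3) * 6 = 14166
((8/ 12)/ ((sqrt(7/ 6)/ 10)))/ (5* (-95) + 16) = -20* sqrt(42)/ 9639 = -0.01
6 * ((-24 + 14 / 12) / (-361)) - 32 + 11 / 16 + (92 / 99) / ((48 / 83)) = -50308097 / 1715472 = -29.33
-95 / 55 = -19 / 11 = -1.73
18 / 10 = 9 / 5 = 1.80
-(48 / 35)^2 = -2304 / 1225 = -1.88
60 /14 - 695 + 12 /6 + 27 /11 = -52842 /77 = -686.26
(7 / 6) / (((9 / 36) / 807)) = 3766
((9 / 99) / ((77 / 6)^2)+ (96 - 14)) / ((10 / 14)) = 5347994 / 46585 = 114.80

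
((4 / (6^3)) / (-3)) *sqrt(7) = -sqrt(7) / 162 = -0.02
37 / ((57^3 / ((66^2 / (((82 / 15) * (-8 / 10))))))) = -111925 / 562438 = -0.20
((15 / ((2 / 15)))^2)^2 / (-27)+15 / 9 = -284765545 / 48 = -5932615.52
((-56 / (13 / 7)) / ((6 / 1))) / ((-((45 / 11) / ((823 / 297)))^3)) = 1.56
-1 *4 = -4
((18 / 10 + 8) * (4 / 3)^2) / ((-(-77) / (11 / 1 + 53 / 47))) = 4256 / 1551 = 2.74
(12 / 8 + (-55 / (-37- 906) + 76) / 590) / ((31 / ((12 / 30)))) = 906278 / 43118675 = 0.02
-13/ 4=-3.25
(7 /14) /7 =1 /14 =0.07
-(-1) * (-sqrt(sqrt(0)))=0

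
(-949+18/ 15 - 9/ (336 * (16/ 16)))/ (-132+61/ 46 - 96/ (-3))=12208009/ 1270920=9.61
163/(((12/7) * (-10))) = -1141/120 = -9.51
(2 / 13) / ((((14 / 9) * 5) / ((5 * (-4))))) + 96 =8700 / 91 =95.60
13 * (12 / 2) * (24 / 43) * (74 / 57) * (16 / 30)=123136 / 4085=30.14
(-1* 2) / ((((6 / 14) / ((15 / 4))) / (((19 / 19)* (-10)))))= 175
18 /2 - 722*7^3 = -247637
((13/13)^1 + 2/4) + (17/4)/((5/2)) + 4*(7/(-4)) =-19/5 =-3.80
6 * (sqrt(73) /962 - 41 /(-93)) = 3 * sqrt(73) /481+82 /31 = 2.70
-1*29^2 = -841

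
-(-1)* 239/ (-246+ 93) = -239/ 153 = -1.56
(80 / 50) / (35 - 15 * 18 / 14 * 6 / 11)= 0.07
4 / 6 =2 / 3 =0.67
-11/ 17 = -0.65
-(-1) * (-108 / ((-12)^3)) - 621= -9935 / 16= -620.94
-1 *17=-17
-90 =-90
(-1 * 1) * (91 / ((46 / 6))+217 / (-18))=77 / 414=0.19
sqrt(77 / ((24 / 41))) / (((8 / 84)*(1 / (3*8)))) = 21*sqrt(18942) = 2890.23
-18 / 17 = -1.06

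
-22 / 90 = -11 / 45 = -0.24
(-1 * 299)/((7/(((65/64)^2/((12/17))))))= -21475675/344064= -62.42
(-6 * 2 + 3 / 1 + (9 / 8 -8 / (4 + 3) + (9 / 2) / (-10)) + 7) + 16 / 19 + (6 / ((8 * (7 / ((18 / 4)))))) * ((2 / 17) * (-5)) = -24669 / 12920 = -1.91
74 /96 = 37 /48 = 0.77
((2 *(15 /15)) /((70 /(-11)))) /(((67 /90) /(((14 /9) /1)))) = -44 /67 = -0.66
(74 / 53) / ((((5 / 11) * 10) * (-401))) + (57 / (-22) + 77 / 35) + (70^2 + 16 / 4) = 57319013251 / 11689150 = 4903.61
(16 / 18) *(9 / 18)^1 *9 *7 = 28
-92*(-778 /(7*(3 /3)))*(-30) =-2147280 /7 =-306754.29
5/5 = 1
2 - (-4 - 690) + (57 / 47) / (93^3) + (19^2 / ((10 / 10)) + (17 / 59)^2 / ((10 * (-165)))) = 1057.00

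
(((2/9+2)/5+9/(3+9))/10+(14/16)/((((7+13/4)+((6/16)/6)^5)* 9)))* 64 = 22805032/2763747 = 8.25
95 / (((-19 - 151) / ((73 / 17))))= -1387 / 578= -2.40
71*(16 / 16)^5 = 71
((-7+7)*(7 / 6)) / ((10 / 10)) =0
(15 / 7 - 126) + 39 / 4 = -3195 / 28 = -114.11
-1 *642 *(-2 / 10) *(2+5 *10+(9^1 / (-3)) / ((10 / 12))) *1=155364 / 25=6214.56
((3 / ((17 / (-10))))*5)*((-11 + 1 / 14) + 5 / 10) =10950 / 119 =92.02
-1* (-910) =910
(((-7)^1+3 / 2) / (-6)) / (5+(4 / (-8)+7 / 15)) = 55 / 298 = 0.18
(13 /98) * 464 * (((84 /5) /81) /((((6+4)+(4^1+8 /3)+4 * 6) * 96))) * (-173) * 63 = -65221 /1830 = -35.64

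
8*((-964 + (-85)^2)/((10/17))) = 425748/5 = 85149.60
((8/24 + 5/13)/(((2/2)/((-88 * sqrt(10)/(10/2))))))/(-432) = 154 * sqrt(10)/5265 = 0.09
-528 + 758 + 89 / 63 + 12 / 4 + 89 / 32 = 478183 / 2016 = 237.19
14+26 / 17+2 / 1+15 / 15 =315 / 17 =18.53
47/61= 0.77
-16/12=-4/3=-1.33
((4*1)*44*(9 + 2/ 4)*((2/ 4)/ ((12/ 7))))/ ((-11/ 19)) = -2527/ 3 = -842.33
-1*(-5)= 5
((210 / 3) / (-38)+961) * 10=182240 / 19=9591.58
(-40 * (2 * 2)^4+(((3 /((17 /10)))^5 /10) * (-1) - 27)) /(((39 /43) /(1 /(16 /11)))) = -6896388160387 /885990768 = -7783.81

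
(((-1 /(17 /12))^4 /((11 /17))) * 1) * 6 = 124416 /54043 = 2.30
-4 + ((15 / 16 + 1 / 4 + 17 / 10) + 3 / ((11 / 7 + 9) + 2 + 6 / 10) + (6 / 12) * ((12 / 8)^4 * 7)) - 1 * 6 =799117 / 73760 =10.83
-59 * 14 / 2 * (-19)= 7847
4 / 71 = 0.06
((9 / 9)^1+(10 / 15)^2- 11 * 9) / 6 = -439 / 27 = -16.26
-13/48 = -0.27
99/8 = 12.38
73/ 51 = 1.43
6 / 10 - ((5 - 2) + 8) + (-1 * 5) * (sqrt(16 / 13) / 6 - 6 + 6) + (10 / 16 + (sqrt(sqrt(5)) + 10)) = -10 * sqrt(13) / 39 + 9 / 40 + 5^(1 / 4) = 0.80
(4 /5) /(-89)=-4 /445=-0.01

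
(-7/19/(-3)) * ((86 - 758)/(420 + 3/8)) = -12544/63897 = -0.20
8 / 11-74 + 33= -443 / 11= -40.27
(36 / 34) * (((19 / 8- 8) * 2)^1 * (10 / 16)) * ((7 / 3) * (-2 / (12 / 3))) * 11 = 51975 / 544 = 95.54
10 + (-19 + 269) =260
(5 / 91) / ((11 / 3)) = 15 / 1001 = 0.01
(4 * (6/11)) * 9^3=17496/11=1590.55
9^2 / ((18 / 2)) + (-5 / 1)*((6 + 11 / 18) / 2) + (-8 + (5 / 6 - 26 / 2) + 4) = -853 / 36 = -23.69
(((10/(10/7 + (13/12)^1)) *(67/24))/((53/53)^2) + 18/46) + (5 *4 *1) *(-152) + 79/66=-969637489/320298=-3027.30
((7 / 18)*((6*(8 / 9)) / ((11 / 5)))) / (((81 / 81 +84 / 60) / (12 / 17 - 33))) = -21350 / 1683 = -12.69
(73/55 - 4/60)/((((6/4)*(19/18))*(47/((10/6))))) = 832/29469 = 0.03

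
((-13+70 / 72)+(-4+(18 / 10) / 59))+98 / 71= -11021501 / 754020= -14.62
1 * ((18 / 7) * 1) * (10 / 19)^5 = 1800000 / 17332693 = 0.10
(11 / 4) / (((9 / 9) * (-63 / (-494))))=2717 / 126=21.56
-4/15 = -0.27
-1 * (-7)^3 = 343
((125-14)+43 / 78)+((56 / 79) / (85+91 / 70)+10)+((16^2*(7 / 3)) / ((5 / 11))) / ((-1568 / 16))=6709739993 / 62041070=108.15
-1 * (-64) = 64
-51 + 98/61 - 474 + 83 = -26864/61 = -440.39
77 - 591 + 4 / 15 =-7706 / 15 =-513.73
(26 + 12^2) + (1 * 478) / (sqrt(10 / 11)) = 170 + 239 * sqrt(110) / 5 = 671.33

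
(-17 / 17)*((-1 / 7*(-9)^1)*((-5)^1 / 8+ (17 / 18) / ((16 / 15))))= -75 / 224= -0.33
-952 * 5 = -4760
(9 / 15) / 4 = 3 / 20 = 0.15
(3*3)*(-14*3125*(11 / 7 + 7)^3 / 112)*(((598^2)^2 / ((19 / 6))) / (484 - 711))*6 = 3495936471557400000000 / 1479359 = 2363142733817416.87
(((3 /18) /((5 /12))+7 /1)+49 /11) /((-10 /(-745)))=48574 /55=883.16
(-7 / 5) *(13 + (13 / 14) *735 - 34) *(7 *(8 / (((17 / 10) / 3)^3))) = -1400263200 / 4913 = -285011.85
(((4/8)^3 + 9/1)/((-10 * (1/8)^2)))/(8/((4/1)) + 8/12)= -219/10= -21.90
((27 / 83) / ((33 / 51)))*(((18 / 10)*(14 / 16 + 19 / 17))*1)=65853 / 36520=1.80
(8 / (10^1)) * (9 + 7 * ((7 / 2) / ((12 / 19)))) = 1147 / 30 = 38.23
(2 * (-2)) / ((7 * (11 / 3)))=-12 / 77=-0.16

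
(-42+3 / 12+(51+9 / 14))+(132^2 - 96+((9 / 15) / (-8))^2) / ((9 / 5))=64757701 / 6720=9636.56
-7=-7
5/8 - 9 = -67/8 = -8.38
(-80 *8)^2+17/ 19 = 7782417/ 19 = 409600.89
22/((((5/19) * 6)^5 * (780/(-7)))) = -190659623/9477000000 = -0.02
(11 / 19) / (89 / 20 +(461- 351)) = 220 / 43491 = 0.01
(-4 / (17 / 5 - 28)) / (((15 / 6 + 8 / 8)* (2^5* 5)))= 0.00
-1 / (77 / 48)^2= -0.39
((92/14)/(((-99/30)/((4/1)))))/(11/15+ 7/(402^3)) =-199225411200/18341733487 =-10.86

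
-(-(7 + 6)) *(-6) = -78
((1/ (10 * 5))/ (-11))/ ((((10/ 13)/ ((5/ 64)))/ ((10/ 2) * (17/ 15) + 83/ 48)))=-923/ 675840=-0.00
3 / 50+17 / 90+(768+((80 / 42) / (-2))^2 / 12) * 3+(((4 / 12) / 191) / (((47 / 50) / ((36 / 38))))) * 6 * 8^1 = 1444542097724 / 626819025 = 2304.56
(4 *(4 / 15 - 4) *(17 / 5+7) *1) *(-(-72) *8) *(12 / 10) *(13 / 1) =-174440448 / 125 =-1395523.58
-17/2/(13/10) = -85/13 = -6.54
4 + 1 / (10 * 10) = 401 / 100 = 4.01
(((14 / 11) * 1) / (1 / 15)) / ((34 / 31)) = 3255 / 187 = 17.41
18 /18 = 1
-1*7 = -7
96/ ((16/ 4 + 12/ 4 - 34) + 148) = 96/ 121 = 0.79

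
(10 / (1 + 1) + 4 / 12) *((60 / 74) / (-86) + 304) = 7738384 / 4773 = 1621.28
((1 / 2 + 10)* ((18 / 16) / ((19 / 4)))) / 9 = 21 / 76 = 0.28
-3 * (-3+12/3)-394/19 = -451/19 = -23.74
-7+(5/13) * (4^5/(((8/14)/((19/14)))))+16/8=12095/13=930.38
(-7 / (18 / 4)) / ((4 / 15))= -35 / 6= -5.83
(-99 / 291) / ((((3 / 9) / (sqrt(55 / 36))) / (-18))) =297* sqrt(55) / 97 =22.71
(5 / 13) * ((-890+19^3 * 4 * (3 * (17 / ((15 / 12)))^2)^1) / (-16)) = -190284971 / 520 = -365932.64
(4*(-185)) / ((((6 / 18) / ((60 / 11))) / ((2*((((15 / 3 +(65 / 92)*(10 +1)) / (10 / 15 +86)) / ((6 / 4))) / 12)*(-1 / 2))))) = 652125 / 6578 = 99.14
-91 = -91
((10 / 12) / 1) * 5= 25 / 6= 4.17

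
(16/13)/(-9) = -16/117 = -0.14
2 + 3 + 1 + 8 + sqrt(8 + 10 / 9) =sqrt(82) / 3 + 14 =17.02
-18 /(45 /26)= -52 /5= -10.40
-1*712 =-712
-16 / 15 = -1.07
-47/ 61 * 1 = -47/ 61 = -0.77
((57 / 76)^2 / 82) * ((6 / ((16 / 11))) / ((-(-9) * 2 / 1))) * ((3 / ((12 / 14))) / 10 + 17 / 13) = 14223 / 5457920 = 0.00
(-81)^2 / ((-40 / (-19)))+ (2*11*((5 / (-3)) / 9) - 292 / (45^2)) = 50418559 / 16200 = 3112.26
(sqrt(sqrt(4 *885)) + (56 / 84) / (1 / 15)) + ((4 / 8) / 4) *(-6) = sqrt(2) *885^(1 / 4) + 37 / 4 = 16.96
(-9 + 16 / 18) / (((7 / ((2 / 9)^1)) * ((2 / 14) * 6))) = -73 / 243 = -0.30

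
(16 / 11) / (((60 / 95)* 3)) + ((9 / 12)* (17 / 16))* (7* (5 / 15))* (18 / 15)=47503 / 15840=3.00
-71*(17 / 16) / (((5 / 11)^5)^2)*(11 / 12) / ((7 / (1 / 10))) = -344371186427477 / 131250000000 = -2623.78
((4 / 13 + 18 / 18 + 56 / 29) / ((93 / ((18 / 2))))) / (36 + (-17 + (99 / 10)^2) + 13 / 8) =22200 / 8402953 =0.00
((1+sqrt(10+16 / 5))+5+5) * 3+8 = 3 * sqrt(330) / 5+41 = 51.90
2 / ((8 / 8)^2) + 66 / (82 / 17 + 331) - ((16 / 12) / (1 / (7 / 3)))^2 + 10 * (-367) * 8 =-411526532 / 14013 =-29367.48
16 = 16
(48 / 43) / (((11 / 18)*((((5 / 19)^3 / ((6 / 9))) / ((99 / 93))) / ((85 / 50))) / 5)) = 100744992 / 166625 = 604.62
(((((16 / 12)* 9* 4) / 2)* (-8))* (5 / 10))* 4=-384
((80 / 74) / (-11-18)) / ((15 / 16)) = -128 / 3219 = -0.04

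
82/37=2.22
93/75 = 31/25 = 1.24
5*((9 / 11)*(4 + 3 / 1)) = 315 / 11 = 28.64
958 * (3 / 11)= 2874 / 11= 261.27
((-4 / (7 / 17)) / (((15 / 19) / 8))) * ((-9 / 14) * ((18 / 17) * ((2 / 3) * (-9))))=-98496 / 245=-402.02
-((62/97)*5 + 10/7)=-3140/679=-4.62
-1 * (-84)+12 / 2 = 90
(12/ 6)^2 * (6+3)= 36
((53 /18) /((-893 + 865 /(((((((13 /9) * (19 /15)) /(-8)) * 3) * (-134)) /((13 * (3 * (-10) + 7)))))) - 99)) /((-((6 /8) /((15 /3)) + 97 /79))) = 26650255 /47453423094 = 0.00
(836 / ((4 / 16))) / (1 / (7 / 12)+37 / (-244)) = 5711552 / 2669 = 2139.96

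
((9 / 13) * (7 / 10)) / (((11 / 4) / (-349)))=-43974 / 715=-61.50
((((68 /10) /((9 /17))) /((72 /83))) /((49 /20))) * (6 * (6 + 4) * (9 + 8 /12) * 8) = 111299680 /3969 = 28042.25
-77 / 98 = -11 / 14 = -0.79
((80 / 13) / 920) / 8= 1 / 1196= 0.00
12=12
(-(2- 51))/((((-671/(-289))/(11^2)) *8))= 155771/488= 319.20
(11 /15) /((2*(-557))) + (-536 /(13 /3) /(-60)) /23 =0.09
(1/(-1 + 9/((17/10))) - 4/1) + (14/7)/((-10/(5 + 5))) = -421/73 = -5.77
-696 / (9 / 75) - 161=-5961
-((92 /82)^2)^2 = -4477456 /2825761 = -1.58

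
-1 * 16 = -16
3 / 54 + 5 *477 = 42931 / 18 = 2385.06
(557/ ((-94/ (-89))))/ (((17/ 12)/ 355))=105590490/ 799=132153.30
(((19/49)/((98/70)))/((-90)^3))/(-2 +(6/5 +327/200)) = -0.00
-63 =-63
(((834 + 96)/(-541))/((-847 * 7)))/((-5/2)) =-0.00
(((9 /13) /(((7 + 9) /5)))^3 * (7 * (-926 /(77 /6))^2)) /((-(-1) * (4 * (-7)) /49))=-175809376125 /272217088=-645.84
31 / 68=0.46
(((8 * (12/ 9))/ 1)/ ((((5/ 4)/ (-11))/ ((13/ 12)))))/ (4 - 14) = 2288/ 225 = 10.17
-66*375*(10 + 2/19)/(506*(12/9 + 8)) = -162000/3059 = -52.96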